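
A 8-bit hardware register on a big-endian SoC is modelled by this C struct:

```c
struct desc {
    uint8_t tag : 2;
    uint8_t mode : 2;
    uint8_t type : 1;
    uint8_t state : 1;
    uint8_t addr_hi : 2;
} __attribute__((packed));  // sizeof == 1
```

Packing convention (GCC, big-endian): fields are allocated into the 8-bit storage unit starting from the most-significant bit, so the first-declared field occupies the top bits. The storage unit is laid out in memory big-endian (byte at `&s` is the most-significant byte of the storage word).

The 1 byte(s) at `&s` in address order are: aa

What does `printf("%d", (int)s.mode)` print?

2

[0]=0xaa (big-endian) → word 0xaa
tag [6+:2] = (word>>6) & 0x3 = 2
mode [4+:2] = (word>>4) & 0x3 = 2  ←
type [3+:1] = (word>>3) & 0x1 = 1
state [2+:1] = (word>>2) & 0x1 = 0
addr_hi [0+:2] = (word>>0) & 0x3 = 2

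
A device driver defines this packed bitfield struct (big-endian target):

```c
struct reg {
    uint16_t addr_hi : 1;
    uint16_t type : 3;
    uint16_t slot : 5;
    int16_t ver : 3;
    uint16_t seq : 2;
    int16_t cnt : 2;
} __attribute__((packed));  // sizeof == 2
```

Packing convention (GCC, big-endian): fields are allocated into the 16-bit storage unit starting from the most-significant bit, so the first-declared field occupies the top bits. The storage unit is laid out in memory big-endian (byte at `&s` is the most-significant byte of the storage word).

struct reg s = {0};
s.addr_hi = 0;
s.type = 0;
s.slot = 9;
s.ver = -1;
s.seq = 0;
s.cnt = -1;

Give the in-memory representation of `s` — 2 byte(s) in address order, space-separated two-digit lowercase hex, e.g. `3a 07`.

addr_hi:1 = 0 → 0x0 << 15 → word 0x0000
type:3 = 0 → 0x0 << 12 → word 0x0000
slot:5 = 9 → 0x9 << 7 → word 0x0480
ver:3 = -1 → 0x7 << 4 → word 0x04f0
seq:2 = 0 → 0x0 << 2 → word 0x04f0
cnt:2 = -1 → 0x3 << 0 → word 0x04f3
word = 0x04f3 → big-endian bytes:
  [0]=0x04  [1]=0xf3

04 f3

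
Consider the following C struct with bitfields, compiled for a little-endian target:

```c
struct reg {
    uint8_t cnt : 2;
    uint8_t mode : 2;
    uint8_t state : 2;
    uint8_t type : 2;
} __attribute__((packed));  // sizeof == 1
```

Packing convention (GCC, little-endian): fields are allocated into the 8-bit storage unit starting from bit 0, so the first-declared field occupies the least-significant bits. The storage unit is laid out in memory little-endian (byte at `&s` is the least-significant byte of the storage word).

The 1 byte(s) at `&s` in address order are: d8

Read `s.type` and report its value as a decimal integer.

3

[0]=0xd8 (little-endian) → word 0xd8
cnt [0+:2] = (word>>0) & 0x3 = 0
mode [2+:2] = (word>>2) & 0x3 = 2
state [4+:2] = (word>>4) & 0x3 = 1
type [6+:2] = (word>>6) & 0x3 = 3  ←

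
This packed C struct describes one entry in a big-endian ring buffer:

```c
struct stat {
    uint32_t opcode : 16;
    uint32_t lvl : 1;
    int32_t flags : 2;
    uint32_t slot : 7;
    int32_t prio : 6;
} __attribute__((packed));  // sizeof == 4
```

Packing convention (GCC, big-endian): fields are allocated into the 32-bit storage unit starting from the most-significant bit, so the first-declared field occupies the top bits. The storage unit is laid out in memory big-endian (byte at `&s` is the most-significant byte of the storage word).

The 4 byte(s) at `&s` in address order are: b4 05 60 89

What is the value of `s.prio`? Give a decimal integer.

[0]=0xb4 [1]=0x05 [2]=0x60 [3]=0x89 (big-endian) → word 0xb4056089
opcode [16+:16] = (word>>16) & 0xffff = 46085
lvl [15+:1] = (word>>15) & 0x1 = 0
flags [13+:2] = (word>>13) & 0x3 = 3
slot [6+:7] = (word>>6) & 0x7f = 2
prio [0+:6] = (word>>0) & 0x3f = 9  ←
prio signed 6b, MSB=0: value = 9

9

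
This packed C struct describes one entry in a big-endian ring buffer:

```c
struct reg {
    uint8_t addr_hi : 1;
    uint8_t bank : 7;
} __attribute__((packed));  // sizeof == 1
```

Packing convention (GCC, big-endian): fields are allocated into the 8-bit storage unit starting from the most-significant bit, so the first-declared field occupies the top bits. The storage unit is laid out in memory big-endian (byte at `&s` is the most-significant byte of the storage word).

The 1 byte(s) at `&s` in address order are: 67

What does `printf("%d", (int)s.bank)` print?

103

[0]=0x67 (big-endian) → word 0x67
addr_hi [7+:1] = (word>>7) & 0x1 = 0
bank [0+:7] = (word>>0) & 0x7f = 103  ←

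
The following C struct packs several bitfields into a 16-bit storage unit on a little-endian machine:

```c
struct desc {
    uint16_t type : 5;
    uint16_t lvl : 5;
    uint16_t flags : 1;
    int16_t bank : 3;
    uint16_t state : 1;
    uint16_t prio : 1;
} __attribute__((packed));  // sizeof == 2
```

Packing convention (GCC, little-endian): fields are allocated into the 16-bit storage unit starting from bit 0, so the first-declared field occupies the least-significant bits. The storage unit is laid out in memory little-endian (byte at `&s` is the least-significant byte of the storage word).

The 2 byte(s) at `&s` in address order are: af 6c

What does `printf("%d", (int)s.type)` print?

[0]=0xaf [1]=0x6c (little-endian) → word 0x6caf
type [0+:5] = (word>>0) & 0x1f = 15  ←
lvl [5+:5] = (word>>5) & 0x1f = 5
flags [10+:1] = (word>>10) & 0x1 = 1
bank [11+:3] = (word>>11) & 0x7 = 5
state [14+:1] = (word>>14) & 0x1 = 1
prio [15+:1] = (word>>15) & 0x1 = 0

15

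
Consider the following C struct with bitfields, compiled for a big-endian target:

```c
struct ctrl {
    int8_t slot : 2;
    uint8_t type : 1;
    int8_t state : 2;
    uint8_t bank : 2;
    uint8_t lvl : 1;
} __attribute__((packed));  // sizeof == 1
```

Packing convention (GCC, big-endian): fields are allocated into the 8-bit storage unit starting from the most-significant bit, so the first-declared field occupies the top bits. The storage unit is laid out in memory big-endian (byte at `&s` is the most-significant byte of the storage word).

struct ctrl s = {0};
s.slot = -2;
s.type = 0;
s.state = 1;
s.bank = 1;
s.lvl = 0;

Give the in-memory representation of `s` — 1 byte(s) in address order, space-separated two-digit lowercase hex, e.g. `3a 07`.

8a

slot:2 = -2 → 0x2 << 6 → word 0x80
type:1 = 0 → 0x0 << 5 → word 0x80
state:2 = 1 → 0x1 << 3 → word 0x88
bank:2 = 1 → 0x1 << 1 → word 0x8a
lvl:1 = 0 → 0x0 << 0 → word 0x8a
word = 0x8a → big-endian bytes:
  [0]=0x8a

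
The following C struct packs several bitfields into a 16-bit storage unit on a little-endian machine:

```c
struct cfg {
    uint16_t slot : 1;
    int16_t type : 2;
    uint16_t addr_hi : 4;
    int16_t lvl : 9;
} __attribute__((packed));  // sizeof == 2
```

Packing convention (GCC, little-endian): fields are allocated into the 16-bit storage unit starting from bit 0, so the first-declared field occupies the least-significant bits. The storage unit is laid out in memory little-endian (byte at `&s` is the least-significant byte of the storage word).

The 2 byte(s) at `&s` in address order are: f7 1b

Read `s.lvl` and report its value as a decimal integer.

[0]=0xf7 [1]=0x1b (little-endian) → word 0x1bf7
slot [0+:1] = (word>>0) & 0x1 = 1
type [1+:2] = (word>>1) & 0x3 = 3
addr_hi [3+:4] = (word>>3) & 0xf = 14
lvl [7+:9] = (word>>7) & 0x1ff = 55  ←
lvl signed 9b, MSB=0: value = 55

55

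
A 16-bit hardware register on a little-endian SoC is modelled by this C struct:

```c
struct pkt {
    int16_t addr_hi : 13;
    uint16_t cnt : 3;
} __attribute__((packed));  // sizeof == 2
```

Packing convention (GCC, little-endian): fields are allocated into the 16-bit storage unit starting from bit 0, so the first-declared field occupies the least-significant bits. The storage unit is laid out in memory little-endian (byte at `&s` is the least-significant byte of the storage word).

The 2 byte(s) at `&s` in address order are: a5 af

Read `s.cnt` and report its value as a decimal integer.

[0]=0xa5 [1]=0xaf (little-endian) → word 0xafa5
addr_hi:13 @ bit 0 → (0xafa5>>0)&0x1fff = 0xfa5
cnt:3 @ bit 13 → (0xafa5>>13)&0x7 = 0x5  ←

5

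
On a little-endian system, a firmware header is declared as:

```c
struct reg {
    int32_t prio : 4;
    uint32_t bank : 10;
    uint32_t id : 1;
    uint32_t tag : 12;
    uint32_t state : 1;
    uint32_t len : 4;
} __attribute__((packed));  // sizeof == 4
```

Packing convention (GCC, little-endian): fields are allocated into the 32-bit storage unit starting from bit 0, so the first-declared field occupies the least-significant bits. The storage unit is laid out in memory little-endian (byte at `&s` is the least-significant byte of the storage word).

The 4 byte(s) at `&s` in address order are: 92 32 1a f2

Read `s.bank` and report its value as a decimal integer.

809

[0]=0x92 [1]=0x32 [2]=0x1a [3]=0xf2 (little-endian) → word 0xf21a3292
prio:4 @ bit 0 → (0xf21a3292>>0)&0xf = 0x2
bank:10 @ bit 4 → (0xf21a3292>>4)&0x3ff = 0x329  ←
id:1 @ bit 14 → (0xf21a3292>>14)&0x1 = 0x0
tag:12 @ bit 15 → (0xf21a3292>>15)&0xfff = 0x434
state:1 @ bit 27 → (0xf21a3292>>27)&0x1 = 0x0
len:4 @ bit 28 → (0xf21a3292>>28)&0xf = 0xf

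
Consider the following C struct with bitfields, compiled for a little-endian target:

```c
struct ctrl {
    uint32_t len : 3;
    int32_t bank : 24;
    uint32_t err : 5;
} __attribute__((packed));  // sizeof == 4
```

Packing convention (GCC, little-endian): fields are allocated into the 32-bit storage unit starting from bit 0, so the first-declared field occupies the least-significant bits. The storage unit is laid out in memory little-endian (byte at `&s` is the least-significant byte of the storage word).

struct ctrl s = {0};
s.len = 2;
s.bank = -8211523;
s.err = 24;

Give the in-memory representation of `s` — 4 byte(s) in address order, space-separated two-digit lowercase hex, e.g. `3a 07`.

ea 9d 15 c4

len (3b) val=2 bits=0x2 at bit 0: 0x00000002
bank (24b) val=-8211523 bits=0x82b3bd at bit 3: 0x04159dea
err (5b) val=24 bits=0x18 at bit 27: 0xc4159dea
word = 0xc4159dea → little-endian bytes:
  [0]=0xea  [1]=0x9d  [2]=0x15  [3]=0xc4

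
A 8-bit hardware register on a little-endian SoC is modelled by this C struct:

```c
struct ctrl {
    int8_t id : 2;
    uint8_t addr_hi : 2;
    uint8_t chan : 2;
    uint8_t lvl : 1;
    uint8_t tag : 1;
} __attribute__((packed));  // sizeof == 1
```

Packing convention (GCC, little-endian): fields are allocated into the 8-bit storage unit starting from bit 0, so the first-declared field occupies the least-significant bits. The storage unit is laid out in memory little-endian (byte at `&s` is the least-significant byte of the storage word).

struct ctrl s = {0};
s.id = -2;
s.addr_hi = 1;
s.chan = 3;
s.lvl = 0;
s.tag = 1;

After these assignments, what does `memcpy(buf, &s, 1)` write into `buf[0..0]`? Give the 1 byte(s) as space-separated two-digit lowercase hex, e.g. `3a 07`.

[0+:2] id=-2 & 0x3 = 0x2; word=0x02
[2+:2] addr_hi=1 & 0x3 = 0x1; word=0x06
[4+:2] chan=3 & 0x3 = 0x3; word=0x36
[6+:1] lvl=0 & 0x1 = 0x0; word=0x36
[7+:1] tag=1 & 0x1 = 0x1; word=0xb6
word = 0xb6 → little-endian bytes:
  [0]=0xb6

b6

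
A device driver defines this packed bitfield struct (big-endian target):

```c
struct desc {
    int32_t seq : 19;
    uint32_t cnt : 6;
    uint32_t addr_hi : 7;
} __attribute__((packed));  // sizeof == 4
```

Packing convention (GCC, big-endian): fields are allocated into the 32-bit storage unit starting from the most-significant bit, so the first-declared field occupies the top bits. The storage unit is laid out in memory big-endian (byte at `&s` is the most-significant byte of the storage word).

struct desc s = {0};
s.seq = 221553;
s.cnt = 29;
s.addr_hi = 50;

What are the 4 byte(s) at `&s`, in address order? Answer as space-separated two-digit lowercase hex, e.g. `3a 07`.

seq (19b) val=221553 bits=0x36171 at bit 13: 0x6c2e2000
cnt (6b) val=29 bits=0x1d at bit 7: 0x6c2e2e80
addr_hi (7b) val=50 bits=0x32 at bit 0: 0x6c2e2eb2
word = 0x6c2e2eb2 → big-endian bytes:
  [0]=0x6c  [1]=0x2e  [2]=0x2e  [3]=0xb2

6c 2e 2e b2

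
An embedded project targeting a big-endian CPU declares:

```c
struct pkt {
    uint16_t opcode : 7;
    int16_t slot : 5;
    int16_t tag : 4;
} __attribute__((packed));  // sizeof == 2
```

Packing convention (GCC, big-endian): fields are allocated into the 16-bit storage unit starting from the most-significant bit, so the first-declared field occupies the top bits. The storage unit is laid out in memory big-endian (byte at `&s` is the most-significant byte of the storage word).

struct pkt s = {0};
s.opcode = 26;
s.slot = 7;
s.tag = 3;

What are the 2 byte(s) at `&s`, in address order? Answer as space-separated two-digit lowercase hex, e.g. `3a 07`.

34 73

opcode:7 = 26 → 0x1a << 9 → word 0x3400
slot:5 = 7 → 0x7 << 4 → word 0x3470
tag:4 = 3 → 0x3 << 0 → word 0x3473
word = 0x3473 → big-endian bytes:
  [0]=0x34  [1]=0x73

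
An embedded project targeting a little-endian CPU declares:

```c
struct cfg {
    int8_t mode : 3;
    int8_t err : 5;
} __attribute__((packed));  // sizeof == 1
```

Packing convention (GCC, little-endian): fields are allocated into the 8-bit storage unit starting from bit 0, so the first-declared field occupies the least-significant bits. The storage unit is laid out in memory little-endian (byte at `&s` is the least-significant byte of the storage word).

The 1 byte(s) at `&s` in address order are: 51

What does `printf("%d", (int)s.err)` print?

[0]=0x51 (little-endian) → word 0x51
mode [0+:3] = (word>>0) & 0x7 = 1
err [3+:5] = (word>>3) & 0x1f = 10  ←
err signed 5b, MSB=0: value = 10

10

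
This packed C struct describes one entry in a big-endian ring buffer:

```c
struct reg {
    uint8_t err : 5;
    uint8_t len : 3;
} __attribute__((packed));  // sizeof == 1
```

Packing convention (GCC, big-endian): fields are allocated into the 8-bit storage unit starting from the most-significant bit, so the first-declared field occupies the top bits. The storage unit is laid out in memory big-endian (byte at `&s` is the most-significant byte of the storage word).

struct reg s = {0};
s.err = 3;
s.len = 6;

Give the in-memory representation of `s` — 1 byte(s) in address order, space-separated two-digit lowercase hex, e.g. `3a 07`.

1e

err (5b) val=3 bits=0x3 at bit 3: 0x18
len (3b) val=6 bits=0x6 at bit 0: 0x1e
word = 0x1e → big-endian bytes:
  [0]=0x1e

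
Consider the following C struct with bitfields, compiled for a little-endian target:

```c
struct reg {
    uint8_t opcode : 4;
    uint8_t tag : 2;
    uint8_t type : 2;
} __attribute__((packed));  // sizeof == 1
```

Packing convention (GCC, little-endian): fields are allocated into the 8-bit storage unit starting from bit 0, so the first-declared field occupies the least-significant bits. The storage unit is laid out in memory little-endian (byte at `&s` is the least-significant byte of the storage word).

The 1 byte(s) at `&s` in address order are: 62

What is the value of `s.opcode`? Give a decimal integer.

2

[0]=0x62 (little-endian) → word 0x62
opcode [0+:4] = (word>>0) & 0xf = 2  ←
tag [4+:2] = (word>>4) & 0x3 = 2
type [6+:2] = (word>>6) & 0x3 = 1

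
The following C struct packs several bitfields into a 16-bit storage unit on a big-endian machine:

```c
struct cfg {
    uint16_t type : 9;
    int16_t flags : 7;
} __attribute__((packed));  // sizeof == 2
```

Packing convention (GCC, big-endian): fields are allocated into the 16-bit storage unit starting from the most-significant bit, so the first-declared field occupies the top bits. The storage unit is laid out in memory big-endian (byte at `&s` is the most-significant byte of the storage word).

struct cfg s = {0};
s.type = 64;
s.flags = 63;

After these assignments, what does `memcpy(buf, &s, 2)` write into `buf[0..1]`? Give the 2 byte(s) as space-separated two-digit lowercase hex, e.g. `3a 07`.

20 3f

[7+:9] type=64 & 0x1ff = 0x40; word=0x2000
[0+:7] flags=63 & 0x7f = 0x3f; word=0x203f
word = 0x203f → big-endian bytes:
  [0]=0x20  [1]=0x3f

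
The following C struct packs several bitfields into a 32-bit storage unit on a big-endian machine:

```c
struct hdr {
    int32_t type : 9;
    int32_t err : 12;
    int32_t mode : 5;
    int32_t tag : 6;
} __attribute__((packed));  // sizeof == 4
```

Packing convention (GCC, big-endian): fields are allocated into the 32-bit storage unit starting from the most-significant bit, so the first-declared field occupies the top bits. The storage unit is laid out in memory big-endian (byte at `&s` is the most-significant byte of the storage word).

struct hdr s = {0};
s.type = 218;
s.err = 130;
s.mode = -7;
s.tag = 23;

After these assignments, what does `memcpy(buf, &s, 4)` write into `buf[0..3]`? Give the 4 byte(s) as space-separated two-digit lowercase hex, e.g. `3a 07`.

6d 04 16 57

[23+:9] type=218 & 0x1ff = 0xda; word=0x6d000000
[11+:12] err=130 & 0xfff = 0x82; word=0x6d041000
[6+:5] mode=-7 & 0x1f = 0x19; word=0x6d041640
[0+:6] tag=23 & 0x3f = 0x17; word=0x6d041657
word = 0x6d041657 → big-endian bytes:
  [0]=0x6d  [1]=0x04  [2]=0x16  [3]=0x57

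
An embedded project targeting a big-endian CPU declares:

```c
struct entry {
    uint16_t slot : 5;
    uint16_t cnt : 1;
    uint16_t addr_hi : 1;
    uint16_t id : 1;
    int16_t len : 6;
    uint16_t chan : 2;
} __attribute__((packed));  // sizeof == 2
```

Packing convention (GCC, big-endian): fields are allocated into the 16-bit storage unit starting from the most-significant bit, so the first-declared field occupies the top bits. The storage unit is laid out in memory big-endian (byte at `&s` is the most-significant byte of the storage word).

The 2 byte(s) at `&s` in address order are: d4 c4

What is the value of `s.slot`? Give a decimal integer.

26

[0]=0xd4 [1]=0xc4 (big-endian) → word 0xd4c4
slot [11+:5] = (word>>11) & 0x1f = 26  ←
cnt [10+:1] = (word>>10) & 0x1 = 1
addr_hi [9+:1] = (word>>9) & 0x1 = 0
id [8+:1] = (word>>8) & 0x1 = 0
len [2+:6] = (word>>2) & 0x3f = 49
chan [0+:2] = (word>>0) & 0x3 = 0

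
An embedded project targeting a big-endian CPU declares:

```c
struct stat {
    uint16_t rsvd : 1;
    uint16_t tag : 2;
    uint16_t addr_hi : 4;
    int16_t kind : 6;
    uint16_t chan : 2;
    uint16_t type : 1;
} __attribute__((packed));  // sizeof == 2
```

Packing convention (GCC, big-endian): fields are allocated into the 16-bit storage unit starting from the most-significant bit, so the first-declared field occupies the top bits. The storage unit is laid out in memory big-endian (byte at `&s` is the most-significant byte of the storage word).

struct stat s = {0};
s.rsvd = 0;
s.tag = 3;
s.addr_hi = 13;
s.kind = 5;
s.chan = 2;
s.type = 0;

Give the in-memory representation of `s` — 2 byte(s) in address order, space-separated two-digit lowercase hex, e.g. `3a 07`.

rsvd (1b) val=0 bits=0x0 at bit 15: 0x0000
tag (2b) val=3 bits=0x3 at bit 13: 0x6000
addr_hi (4b) val=13 bits=0xd at bit 9: 0x7a00
kind (6b) val=5 bits=0x5 at bit 3: 0x7a28
chan (2b) val=2 bits=0x2 at bit 1: 0x7a2c
type (1b) val=0 bits=0x0 at bit 0: 0x7a2c
word = 0x7a2c → big-endian bytes:
  [0]=0x7a  [1]=0x2c

7a 2c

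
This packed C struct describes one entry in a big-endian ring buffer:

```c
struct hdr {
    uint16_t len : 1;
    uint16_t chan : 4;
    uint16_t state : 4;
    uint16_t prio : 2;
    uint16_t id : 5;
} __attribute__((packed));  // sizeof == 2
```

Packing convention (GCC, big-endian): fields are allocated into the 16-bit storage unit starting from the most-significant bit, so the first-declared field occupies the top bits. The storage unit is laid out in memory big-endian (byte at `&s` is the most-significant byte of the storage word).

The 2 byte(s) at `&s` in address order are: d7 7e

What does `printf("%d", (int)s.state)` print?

14

[0]=0xd7 [1]=0x7e (big-endian) → word 0xd77e
len:1 @ bit 15 → (0xd77e>>15)&0x1 = 0x1
chan:4 @ bit 11 → (0xd77e>>11)&0xf = 0xa
state:4 @ bit 7 → (0xd77e>>7)&0xf = 0xe  ←
prio:2 @ bit 5 → (0xd77e>>5)&0x3 = 0x3
id:5 @ bit 0 → (0xd77e>>0)&0x1f = 0x1e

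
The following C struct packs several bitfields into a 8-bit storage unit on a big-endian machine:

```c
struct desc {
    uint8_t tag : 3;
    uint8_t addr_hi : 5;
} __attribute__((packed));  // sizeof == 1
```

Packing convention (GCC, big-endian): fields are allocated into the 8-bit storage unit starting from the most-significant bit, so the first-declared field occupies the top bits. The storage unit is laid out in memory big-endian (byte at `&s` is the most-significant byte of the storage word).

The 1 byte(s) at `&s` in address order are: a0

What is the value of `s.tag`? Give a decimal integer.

5

[0]=0xa0 (big-endian) → word 0xa0
tag [5+:3] = (word>>5) & 0x7 = 5  ←
addr_hi [0+:5] = (word>>0) & 0x1f = 0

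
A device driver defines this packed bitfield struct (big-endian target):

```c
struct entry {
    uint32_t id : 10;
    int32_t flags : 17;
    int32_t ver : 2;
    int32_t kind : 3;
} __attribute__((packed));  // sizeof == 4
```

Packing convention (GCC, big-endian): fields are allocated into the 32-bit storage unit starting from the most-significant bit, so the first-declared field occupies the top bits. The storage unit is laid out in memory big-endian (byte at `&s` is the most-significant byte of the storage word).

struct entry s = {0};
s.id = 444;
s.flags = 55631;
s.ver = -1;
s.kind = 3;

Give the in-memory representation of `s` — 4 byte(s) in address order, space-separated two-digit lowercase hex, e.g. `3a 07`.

6f 1b 29 fb

id (10b) val=444 bits=0x1bc at bit 22: 0x6f000000
flags (17b) val=55631 bits=0xd94f at bit 5: 0x6f1b29e0
ver (2b) val=-1 bits=0x3 at bit 3: 0x6f1b29f8
kind (3b) val=3 bits=0x3 at bit 0: 0x6f1b29fb
word = 0x6f1b29fb → big-endian bytes:
  [0]=0x6f  [1]=0x1b  [2]=0x29  [3]=0xfb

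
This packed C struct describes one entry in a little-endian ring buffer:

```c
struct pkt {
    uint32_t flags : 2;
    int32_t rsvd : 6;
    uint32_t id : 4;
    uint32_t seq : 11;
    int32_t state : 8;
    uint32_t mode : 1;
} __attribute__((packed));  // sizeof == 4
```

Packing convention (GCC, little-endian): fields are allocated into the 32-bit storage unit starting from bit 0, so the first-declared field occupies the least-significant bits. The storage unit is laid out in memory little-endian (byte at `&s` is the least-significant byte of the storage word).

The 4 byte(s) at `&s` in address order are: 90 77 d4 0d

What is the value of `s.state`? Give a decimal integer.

[0]=0x90 [1]=0x77 [2]=0xd4 [3]=0x0d (little-endian) → word 0x0dd47790
flags [0+:2] = (word>>0) & 0x3 = 0
rsvd [2+:6] = (word>>2) & 0x3f = 36
id [8+:4] = (word>>8) & 0xf = 7
seq [12+:11] = (word>>12) & 0x7ff = 1351
state [23+:8] = (word>>23) & 0xff = 27  ←
mode [31+:1] = (word>>31) & 0x1 = 0
state signed 8b, MSB=0: value = 27

27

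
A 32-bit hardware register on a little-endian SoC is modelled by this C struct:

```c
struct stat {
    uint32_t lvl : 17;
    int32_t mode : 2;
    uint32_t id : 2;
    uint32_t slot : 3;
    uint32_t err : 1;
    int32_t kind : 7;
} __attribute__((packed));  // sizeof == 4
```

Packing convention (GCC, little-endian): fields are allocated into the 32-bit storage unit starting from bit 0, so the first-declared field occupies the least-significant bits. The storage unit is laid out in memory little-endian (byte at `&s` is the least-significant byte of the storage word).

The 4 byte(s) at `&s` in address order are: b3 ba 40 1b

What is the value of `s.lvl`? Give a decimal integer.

[0]=0xb3 [1]=0xba [2]=0x40 [3]=0x1b (little-endian) → word 0x1b40bab3
lvl:17 @ bit 0 → (0x1b40bab3>>0)&0x1ffff = 0xbab3  ←
mode:2 @ bit 17 → (0x1b40bab3>>17)&0x3 = 0x0
id:2 @ bit 19 → (0x1b40bab3>>19)&0x3 = 0x0
slot:3 @ bit 21 → (0x1b40bab3>>21)&0x7 = 0x2
err:1 @ bit 24 → (0x1b40bab3>>24)&0x1 = 0x1
kind:7 @ bit 25 → (0x1b40bab3>>25)&0x7f = 0xd

47795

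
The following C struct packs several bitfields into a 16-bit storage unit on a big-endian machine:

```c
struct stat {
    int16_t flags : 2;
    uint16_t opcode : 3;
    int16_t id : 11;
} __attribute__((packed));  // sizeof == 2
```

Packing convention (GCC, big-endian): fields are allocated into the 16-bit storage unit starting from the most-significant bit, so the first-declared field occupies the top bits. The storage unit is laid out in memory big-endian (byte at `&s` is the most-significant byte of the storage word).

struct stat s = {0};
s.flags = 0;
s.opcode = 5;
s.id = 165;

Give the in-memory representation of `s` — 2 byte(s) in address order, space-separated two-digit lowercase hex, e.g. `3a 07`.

flags:2 = 0 → 0x0 << 14 → word 0x0000
opcode:3 = 5 → 0x5 << 11 → word 0x2800
id:11 = 165 → 0xa5 << 0 → word 0x28a5
word = 0x28a5 → big-endian bytes:
  [0]=0x28  [1]=0xa5

28 a5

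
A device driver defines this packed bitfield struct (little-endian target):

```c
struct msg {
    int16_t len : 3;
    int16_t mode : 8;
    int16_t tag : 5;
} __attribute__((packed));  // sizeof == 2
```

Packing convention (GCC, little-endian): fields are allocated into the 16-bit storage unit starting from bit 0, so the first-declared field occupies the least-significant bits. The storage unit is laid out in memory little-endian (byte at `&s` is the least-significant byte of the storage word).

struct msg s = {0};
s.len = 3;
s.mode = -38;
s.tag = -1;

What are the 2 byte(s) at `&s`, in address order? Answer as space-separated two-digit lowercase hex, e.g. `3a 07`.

d3 fe

len (3b) val=3 bits=0x3 at bit 0: 0x0003
mode (8b) val=-38 bits=0xda at bit 3: 0x06d3
tag (5b) val=-1 bits=0x1f at bit 11: 0xfed3
word = 0xfed3 → little-endian bytes:
  [0]=0xd3  [1]=0xfe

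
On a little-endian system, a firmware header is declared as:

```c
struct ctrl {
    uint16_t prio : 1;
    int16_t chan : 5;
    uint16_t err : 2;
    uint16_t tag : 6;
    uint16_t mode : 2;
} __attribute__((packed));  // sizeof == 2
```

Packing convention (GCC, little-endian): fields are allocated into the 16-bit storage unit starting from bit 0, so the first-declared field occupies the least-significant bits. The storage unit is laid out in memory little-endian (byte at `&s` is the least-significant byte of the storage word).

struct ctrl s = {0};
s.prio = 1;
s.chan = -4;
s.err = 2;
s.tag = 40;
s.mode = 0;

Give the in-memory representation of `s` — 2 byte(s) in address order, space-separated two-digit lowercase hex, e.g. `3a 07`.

b9 28

prio:1 = 1 → 0x1 << 0 → word 0x0001
chan:5 = -4 → 0x1c << 1 → word 0x0039
err:2 = 2 → 0x2 << 6 → word 0x00b9
tag:6 = 40 → 0x28 << 8 → word 0x28b9
mode:2 = 0 → 0x0 << 14 → word 0x28b9
word = 0x28b9 → little-endian bytes:
  [0]=0xb9  [1]=0x28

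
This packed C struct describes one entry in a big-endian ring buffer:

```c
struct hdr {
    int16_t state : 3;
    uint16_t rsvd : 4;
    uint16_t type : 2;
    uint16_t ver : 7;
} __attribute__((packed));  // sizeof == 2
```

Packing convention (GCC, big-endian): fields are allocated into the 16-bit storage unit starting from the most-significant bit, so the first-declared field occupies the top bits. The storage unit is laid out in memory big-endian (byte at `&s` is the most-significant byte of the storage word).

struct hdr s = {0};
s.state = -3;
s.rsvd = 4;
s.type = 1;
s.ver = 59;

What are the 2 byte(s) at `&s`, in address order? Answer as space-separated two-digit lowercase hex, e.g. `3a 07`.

a8 bb

state (3b) val=-3 bits=0x5 at bit 13: 0xa000
rsvd (4b) val=4 bits=0x4 at bit 9: 0xa800
type (2b) val=1 bits=0x1 at bit 7: 0xa880
ver (7b) val=59 bits=0x3b at bit 0: 0xa8bb
word = 0xa8bb → big-endian bytes:
  [0]=0xa8  [1]=0xbb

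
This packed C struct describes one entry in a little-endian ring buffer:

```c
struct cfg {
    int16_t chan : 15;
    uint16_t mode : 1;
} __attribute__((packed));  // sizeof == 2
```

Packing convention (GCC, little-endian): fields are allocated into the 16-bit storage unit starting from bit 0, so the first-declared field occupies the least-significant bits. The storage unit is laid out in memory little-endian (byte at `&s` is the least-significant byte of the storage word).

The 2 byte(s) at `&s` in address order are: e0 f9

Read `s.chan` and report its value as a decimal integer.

[0]=0xe0 [1]=0xf9 (little-endian) → word 0xf9e0
chan:15 @ bit 0 → (0xf9e0>>0)&0x7fff = 0x79e0  ←
mode:1 @ bit 15 → (0xf9e0>>15)&0x1 = 0x1
chan signed 15b, MSB=1: 31200 - 32768 = -1568

-1568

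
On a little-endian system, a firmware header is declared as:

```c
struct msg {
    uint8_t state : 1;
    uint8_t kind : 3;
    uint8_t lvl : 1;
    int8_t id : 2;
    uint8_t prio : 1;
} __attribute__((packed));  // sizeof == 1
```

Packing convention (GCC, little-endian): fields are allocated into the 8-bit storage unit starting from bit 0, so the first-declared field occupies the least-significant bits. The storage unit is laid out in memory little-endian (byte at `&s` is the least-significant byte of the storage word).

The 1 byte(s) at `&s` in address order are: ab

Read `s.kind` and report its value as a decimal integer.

[0]=0xab (little-endian) → word 0xab
state [0+:1] = (word>>0) & 0x1 = 1
kind [1+:3] = (word>>1) & 0x7 = 5  ←
lvl [4+:1] = (word>>4) & 0x1 = 0
id [5+:2] = (word>>5) & 0x3 = 1
prio [7+:1] = (word>>7) & 0x1 = 1

5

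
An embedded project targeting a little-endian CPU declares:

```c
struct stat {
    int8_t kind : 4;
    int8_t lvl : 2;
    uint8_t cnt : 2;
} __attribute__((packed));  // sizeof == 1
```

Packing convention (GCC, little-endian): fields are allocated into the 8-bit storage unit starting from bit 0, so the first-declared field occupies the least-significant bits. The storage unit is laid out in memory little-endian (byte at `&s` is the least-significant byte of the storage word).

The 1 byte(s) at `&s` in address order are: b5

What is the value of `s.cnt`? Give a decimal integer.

2

[0]=0xb5 (little-endian) → word 0xb5
kind [0+:4] = (word>>0) & 0xf = 5
lvl [4+:2] = (word>>4) & 0x3 = 3
cnt [6+:2] = (word>>6) & 0x3 = 2  ←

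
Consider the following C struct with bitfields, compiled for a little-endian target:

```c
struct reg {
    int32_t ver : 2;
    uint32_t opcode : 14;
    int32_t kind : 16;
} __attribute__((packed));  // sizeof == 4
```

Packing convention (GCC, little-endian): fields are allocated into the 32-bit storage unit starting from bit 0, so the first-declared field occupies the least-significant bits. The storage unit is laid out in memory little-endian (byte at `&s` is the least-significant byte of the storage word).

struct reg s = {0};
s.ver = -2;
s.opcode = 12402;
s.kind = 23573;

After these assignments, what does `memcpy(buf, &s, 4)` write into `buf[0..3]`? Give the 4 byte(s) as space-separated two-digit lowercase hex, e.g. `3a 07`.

[0+:2] ver=-2 & 0x3 = 0x2; word=0x00000002
[2+:14] opcode=12402 & 0x3fff = 0x3072; word=0x0000c1ca
[16+:16] kind=23573 & 0xffff = 0x5c15; word=0x5c15c1ca
word = 0x5c15c1ca → little-endian bytes:
  [0]=0xca  [1]=0xc1  [2]=0x15  [3]=0x5c

ca c1 15 5c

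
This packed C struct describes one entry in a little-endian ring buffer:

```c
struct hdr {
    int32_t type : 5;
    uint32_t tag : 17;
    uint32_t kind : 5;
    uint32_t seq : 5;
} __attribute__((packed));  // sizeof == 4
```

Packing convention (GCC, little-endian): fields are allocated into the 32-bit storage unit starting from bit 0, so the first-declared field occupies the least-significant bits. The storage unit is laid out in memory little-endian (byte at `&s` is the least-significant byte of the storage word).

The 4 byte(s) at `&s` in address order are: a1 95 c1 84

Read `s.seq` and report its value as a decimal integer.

[0]=0xa1 [1]=0x95 [2]=0xc1 [3]=0x84 (little-endian) → word 0x84c195a1
type:5 @ bit 0 → (0x84c195a1>>0)&0x1f = 0x1
tag:17 @ bit 5 → (0x84c195a1>>5)&0x1ffff = 0xcad
kind:5 @ bit 22 → (0x84c195a1>>22)&0x1f = 0x13
seq:5 @ bit 27 → (0x84c195a1>>27)&0x1f = 0x10  ←

16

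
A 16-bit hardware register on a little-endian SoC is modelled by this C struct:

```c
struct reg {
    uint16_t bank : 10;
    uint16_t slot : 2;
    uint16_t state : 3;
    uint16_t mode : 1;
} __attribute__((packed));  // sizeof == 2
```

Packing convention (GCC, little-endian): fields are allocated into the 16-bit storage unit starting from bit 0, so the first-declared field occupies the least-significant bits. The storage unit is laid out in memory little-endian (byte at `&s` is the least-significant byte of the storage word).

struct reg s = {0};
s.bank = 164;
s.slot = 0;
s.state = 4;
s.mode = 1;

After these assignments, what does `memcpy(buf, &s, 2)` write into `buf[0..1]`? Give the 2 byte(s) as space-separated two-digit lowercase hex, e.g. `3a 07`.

a4 c0

bank (10b) val=164 bits=0xa4 at bit 0: 0x00a4
slot (2b) val=0 bits=0x0 at bit 10: 0x00a4
state (3b) val=4 bits=0x4 at bit 12: 0x40a4
mode (1b) val=1 bits=0x1 at bit 15: 0xc0a4
word = 0xc0a4 → little-endian bytes:
  [0]=0xa4  [1]=0xc0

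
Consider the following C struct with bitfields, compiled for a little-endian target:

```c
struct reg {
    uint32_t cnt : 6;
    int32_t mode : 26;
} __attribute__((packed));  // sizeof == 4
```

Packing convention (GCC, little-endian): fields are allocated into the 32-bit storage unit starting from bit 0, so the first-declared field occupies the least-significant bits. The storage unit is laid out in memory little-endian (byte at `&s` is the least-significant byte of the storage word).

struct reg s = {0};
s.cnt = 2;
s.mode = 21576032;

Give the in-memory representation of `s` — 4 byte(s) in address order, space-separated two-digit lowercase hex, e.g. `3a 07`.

cnt:6 = 2 → 0x2 << 0 → word 0x00000002
mode:26 = 21576032 → 0x1493960 << 6 → word 0x524e5802
word = 0x524e5802 → little-endian bytes:
  [0]=0x02  [1]=0x58  [2]=0x4e  [3]=0x52

02 58 4e 52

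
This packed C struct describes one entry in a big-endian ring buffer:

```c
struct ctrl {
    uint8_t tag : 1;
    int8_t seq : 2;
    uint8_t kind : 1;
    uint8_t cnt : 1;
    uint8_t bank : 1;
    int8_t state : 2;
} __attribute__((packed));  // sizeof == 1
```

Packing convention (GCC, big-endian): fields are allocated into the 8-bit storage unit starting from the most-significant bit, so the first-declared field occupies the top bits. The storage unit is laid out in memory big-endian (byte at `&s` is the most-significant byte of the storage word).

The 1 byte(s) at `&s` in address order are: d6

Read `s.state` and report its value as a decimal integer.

[0]=0xd6 (big-endian) → word 0xd6
tag:1 @ bit 7 → (0xd6>>7)&0x1 = 0x1
seq:2 @ bit 5 → (0xd6>>5)&0x3 = 0x2
kind:1 @ bit 4 → (0xd6>>4)&0x1 = 0x1
cnt:1 @ bit 3 → (0xd6>>3)&0x1 = 0x0
bank:1 @ bit 2 → (0xd6>>2)&0x1 = 0x1
state:2 @ bit 0 → (0xd6>>0)&0x3 = 0x2  ←
state signed 2b, MSB=1: 2 - 4 = -2

-2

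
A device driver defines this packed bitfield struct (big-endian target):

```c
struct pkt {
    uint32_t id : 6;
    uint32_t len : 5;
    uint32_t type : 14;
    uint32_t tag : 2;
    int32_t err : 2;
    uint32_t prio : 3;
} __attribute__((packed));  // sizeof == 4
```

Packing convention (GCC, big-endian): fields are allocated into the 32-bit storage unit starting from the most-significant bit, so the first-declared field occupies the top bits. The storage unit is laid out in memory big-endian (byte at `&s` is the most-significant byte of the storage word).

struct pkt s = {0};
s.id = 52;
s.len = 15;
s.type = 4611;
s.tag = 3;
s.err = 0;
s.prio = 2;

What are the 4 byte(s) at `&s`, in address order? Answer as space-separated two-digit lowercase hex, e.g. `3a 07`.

id (6b) val=52 bits=0x34 at bit 26: 0xd0000000
len (5b) val=15 bits=0xf at bit 21: 0xd1e00000
type (14b) val=4611 bits=0x1203 at bit 7: 0xd1e90180
tag (2b) val=3 bits=0x3 at bit 5: 0xd1e901e0
err (2b) val=0 bits=0x0 at bit 3: 0xd1e901e0
prio (3b) val=2 bits=0x2 at bit 0: 0xd1e901e2
word = 0xd1e901e2 → big-endian bytes:
  [0]=0xd1  [1]=0xe9  [2]=0x01  [3]=0xe2

d1 e9 01 e2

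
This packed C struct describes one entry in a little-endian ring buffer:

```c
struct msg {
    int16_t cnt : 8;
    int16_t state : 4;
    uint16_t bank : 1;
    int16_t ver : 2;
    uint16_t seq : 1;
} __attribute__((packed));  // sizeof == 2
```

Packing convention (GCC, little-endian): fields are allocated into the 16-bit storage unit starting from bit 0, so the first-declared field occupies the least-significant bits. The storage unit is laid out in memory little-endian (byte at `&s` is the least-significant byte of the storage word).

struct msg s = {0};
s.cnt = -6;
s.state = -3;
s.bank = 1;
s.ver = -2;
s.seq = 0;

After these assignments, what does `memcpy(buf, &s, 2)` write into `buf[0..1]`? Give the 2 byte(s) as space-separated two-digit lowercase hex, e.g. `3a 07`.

cnt:8 = -6 → 0xfa << 0 → word 0x00fa
state:4 = -3 → 0xd << 8 → word 0x0dfa
bank:1 = 1 → 0x1 << 12 → word 0x1dfa
ver:2 = -2 → 0x2 << 13 → word 0x5dfa
seq:1 = 0 → 0x0 << 15 → word 0x5dfa
word = 0x5dfa → little-endian bytes:
  [0]=0xfa  [1]=0x5d

fa 5d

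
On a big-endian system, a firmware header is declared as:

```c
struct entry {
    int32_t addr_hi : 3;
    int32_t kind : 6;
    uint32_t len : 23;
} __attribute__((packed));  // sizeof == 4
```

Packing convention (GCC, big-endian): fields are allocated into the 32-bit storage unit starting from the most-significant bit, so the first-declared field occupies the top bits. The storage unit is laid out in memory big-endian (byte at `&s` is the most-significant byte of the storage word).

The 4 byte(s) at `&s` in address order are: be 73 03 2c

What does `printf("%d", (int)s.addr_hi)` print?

[0]=0xbe [1]=0x73 [2]=0x03 [3]=0x2c (big-endian) → word 0xbe73032c
addr_hi:3 @ bit 29 → (0xbe73032c>>29)&0x7 = 0x5  ←
kind:6 @ bit 23 → (0xbe73032c>>23)&0x3f = 0x3c
len:23 @ bit 0 → (0xbe73032c>>0)&0x7fffff = 0x73032c
addr_hi signed 3b, MSB=1: 5 - 8 = -3

-3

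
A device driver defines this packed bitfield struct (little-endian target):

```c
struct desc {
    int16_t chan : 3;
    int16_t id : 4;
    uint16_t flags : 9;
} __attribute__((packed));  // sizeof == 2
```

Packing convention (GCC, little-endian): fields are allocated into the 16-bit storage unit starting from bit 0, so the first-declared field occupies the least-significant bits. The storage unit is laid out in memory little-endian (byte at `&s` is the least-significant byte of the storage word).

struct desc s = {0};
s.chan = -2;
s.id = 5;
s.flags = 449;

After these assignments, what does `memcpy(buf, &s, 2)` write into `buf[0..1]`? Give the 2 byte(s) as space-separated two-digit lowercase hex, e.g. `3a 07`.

chan:3 = -2 → 0x6 << 0 → word 0x0006
id:4 = 5 → 0x5 << 3 → word 0x002e
flags:9 = 449 → 0x1c1 << 7 → word 0xe0ae
word = 0xe0ae → little-endian bytes:
  [0]=0xae  [1]=0xe0

ae e0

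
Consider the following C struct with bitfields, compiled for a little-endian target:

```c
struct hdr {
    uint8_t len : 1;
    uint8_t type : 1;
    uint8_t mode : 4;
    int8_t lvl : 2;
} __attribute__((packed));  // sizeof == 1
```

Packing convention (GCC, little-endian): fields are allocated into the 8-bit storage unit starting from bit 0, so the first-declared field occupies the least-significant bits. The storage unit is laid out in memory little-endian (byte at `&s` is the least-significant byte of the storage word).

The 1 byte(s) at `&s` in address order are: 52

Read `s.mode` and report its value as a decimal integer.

[0]=0x52 (little-endian) → word 0x52
len [0+:1] = (word>>0) & 0x1 = 0
type [1+:1] = (word>>1) & 0x1 = 1
mode [2+:4] = (word>>2) & 0xf = 4  ←
lvl [6+:2] = (word>>6) & 0x3 = 1

4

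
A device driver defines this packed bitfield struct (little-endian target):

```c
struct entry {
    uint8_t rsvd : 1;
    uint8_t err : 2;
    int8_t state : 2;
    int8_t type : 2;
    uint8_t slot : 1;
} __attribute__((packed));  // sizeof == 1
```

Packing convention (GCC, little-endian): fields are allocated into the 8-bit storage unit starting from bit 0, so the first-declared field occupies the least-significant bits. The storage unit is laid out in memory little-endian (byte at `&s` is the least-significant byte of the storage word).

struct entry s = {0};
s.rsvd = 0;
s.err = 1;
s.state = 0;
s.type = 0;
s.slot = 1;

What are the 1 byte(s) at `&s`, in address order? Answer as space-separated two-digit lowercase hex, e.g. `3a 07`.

82

[0+:1] rsvd=0 & 0x1 = 0x0; word=0x00
[1+:2] err=1 & 0x3 = 0x1; word=0x02
[3+:2] state=0 & 0x3 = 0x0; word=0x02
[5+:2] type=0 & 0x3 = 0x0; word=0x02
[7+:1] slot=1 & 0x1 = 0x1; word=0x82
word = 0x82 → little-endian bytes:
  [0]=0x82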